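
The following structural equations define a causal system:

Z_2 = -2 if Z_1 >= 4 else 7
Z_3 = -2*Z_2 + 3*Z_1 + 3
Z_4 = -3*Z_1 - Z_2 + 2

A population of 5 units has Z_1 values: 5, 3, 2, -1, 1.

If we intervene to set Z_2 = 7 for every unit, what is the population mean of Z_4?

Every unit gets Z_2=7 under the intervention. Z_4 values become -20, -14, -11, -2, -8; E[Z_4|do(Z_2=7)] = -11.

-11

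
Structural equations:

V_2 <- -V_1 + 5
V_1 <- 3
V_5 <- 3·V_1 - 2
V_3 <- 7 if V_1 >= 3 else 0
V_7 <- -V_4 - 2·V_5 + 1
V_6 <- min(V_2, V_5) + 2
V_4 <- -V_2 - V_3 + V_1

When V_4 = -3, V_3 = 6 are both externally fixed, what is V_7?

-10

The joint intervention fixes V_4 = -3, V_3 = 6, removing each variable's own equation.
V_5 = 3·V_1 - 2  [with V_1=3]  = 7
V_7 = -V_4 - 2·V_5 + 1  [with V_4=-3, V_5=7]  = -10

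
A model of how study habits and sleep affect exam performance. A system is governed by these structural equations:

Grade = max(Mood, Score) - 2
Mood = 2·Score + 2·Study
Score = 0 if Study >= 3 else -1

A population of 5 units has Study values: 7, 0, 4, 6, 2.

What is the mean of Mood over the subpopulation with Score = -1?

Conditioning on Score=-1 selects the 2 unit(s) with Study ∈ {0, 2}. Their Mood values: -2, 2. Mean = 0.

0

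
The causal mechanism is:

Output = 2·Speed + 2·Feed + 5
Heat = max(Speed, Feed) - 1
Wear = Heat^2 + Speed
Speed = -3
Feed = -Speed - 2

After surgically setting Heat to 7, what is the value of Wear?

The intervention breaks the incoming arrows to Heat: Heat = max(Speed, Feed) - 1 no longer applies, and Heat = 7.
Wear = Heat^2 + Speed  [with Heat=7, Speed=-3]  = 46

46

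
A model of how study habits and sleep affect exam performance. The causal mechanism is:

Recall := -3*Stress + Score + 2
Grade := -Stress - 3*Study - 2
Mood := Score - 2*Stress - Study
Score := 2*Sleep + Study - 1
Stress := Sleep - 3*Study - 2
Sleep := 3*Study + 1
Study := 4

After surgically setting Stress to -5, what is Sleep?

13

Under do(Stress=-5), the mechanism Stress := Sleep - 3*Study - 2 is discarded; Stress is fixed at -5.
Since Sleep is not a descendant of the intervened variable, it is unaffected.
Sleep = 3*Study + 1  [with Study=4]  = 13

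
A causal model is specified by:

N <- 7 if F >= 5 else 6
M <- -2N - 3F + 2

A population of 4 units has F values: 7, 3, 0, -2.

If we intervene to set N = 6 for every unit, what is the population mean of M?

-16

Under do(N=6), N's equation is replaced by N=6 for every unit. Per-unit M: -31, -19, -10, -4. Mean = -16.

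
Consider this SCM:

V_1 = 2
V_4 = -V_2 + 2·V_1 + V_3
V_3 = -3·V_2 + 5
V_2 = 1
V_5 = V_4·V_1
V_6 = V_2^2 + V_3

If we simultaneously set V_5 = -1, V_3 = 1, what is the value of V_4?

4

Under do(V_5 = -1, V_3 = 1), each intervened variable's structural equation is replaced by its fixed value.
V_4 = -V_2 + 2·V_1 + V_3  [with V_2=1, V_1=2, V_3=1]  = 4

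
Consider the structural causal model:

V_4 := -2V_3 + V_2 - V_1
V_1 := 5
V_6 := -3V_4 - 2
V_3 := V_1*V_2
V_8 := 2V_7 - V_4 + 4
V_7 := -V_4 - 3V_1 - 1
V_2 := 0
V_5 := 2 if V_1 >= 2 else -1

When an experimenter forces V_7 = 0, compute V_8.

9

do(V_7=0) replaces the equation V_7 := -V_4 - 3V_1 - 1 with the constant V_7 = 0.
V_3 = V_1*V_2  [with V_1=5, V_2=0]  = 0
V_4 = -2V_3 + V_2 - V_1  [with V_3=0, V_2=0, V_1=5]  = -5
V_8 = 2V_7 - V_4 + 4  [with V_7=0, V_4=-5]  = 9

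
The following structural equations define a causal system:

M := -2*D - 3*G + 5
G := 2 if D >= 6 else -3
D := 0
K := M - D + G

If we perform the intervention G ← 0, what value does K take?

Under do(G=0), the mechanism G := 2 if D >= 6 else -3 is discarded; G is fixed at 0.
M = -2*D - 3*G + 5  [with D=0, G=0]  = 5
K = M - D + G  [with M=5, D=0, G=0]  = 5

5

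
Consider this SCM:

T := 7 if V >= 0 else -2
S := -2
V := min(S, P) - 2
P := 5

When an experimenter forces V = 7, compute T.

The intervention breaks the incoming arrows to V: V := min(S, P) - 2 no longer applies, and V = 7.
T = 7 if V >= 0 else -2  [with V=7]  = 7

7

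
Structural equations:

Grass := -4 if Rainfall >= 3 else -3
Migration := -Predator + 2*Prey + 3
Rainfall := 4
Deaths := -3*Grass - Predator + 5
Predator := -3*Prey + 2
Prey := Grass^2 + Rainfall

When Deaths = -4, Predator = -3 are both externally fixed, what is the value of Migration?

46

Setting Deaths = -4, Predator = -3 by intervention discards those variables' equations.
Grass = -4 if Rainfall >= 3 else -3  [with Rainfall=4]  = -4
Prey = Grass^2 + Rainfall  [with Grass=-4, Rainfall=4]  = 20
Migration = -Predator + 2*Prey + 3  [with Predator=-3, Prey=20]  = 46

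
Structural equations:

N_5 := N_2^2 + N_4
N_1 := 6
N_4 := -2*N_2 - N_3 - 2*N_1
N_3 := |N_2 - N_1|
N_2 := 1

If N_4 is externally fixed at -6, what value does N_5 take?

Intervening sets N_4 = -6 and removes its equation (N_4 := -2*N_2 - N_3 - 2*N_1).
N_5 = N_2^2 + N_4  [with N_2=1, N_4=-6]  = -5

-5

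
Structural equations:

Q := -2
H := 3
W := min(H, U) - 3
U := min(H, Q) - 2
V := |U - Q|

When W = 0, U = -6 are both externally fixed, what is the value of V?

4

The joint intervention fixes W = 0, U = -6, removing each variable's own equation.
V = |U - Q|  [with U=-6, Q=-2]  = 4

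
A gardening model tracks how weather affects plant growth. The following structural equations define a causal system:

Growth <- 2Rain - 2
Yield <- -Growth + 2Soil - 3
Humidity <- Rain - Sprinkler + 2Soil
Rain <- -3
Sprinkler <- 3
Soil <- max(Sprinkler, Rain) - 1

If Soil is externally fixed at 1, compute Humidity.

-4

do(Soil=1) replaces the equation Soil <- max(Sprinkler, Rain) - 1 with the constant Soil = 1.
Humidity = Rain - Sprinkler + 2Soil  [with Rain=-3, Sprinkler=3, Soil=1]  = -4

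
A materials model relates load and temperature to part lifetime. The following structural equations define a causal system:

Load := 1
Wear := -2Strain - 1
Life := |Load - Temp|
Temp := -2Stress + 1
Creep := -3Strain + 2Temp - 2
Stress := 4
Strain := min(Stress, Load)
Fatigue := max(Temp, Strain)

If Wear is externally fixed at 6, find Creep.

-19

do(Wear=6) replaces the equation Wear := -2Strain - 1 with the constant Wear = 6.
Since Creep is not a descendant of the intervened variable, it is unaffected.
Strain = min(Stress, Load)  [with Stress=4, Load=1]  = 1
Temp = -2Stress + 1  [with Stress=4]  = -7
Creep = -3Strain + 2Temp - 2  [with Strain=1, Temp=-7]  = -19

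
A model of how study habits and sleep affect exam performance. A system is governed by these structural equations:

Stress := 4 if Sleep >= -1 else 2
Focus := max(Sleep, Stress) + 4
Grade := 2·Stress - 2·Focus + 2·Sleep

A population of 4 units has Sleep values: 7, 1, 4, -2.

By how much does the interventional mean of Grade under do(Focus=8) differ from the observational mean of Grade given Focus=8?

-1

Every unit gets Focus=8 under the intervention. Grade values become 6, -6, 0, -16; E[Grade|do(Focus=8)] = -4.
Conditioning on Focus=8 selects the 2 unit(s) with Sleep ∈ {1, 4}. Their Grade values: -6, 0. Mean = -3.
Difference = -4 − (-3) = -1.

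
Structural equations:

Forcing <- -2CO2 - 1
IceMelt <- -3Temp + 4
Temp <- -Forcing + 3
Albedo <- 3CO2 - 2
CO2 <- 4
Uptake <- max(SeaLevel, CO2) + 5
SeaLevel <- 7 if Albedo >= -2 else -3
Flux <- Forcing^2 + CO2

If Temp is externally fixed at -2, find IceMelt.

The intervention breaks the incoming arrows to Temp: Temp <- -Forcing + 3 no longer applies, and Temp = -2.
IceMelt = -3Temp + 4  [with Temp=-2]  = 10

10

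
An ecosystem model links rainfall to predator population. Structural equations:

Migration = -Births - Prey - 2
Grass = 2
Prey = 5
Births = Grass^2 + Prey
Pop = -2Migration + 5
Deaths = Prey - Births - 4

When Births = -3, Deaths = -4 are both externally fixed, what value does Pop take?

13

Setting Births = -3, Deaths = -4 by intervention discards those variables' equations.
Migration = -Births - Prey - 2  [with Births=-3, Prey=5]  = -4
Pop = -2Migration + 5  [with Migration=-4]  = 13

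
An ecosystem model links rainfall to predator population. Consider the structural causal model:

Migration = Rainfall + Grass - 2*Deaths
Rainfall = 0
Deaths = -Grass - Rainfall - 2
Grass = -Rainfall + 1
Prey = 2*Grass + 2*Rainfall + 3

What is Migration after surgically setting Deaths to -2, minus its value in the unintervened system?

-2

Intervening sets Deaths = -2 and removes its equation (Deaths = -Grass - Rainfall - 2).
Grass = -Rainfall + 1  [with Rainfall=0]  = 1
Migration = Rainfall + Grass - 2*Deaths  [with Rainfall=0, Grass=1, Deaths=-2]  = 5
Without intervention: Grass = -Rainfall + 1  [with Rainfall=0]  = 1; Deaths = -Grass - Rainfall - 2  [with Grass=1, Rainfall=0]  = -3; Migration = Rainfall + Grass - 2*Deaths  [with Rainfall=0, Grass=1, Deaths=-3]  = 7.
Change = 5 − 7 = -2.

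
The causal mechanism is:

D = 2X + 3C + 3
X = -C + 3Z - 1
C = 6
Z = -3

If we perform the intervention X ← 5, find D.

31

The intervention breaks the incoming arrows to X: X = -C + 3Z - 1 no longer applies, and X = 5.
D = 2X + 3C + 3  [with X=5, C=6]  = 31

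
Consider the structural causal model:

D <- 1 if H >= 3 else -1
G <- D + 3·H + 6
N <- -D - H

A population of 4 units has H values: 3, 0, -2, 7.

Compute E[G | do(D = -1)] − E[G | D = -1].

do(D=-1) breaks D's dependence on H. With D=-1 fixed, G across the units is 14, 5, -1, 26, mean 11.
Conditioning on D=-1 selects the 2 unit(s) with H ∈ {0, -2}. Their G values: 5, -1. Mean = 2.
Difference = 11 − 2 = 9.

9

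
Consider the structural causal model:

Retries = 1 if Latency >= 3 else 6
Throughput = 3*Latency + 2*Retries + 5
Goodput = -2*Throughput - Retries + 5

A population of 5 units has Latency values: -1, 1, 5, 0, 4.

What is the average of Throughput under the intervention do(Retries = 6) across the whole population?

Every unit gets Retries=6 under the intervention. Throughput values become 14, 20, 32, 17, 29; E[Throughput|do(Retries=6)] = 22.4.

22.4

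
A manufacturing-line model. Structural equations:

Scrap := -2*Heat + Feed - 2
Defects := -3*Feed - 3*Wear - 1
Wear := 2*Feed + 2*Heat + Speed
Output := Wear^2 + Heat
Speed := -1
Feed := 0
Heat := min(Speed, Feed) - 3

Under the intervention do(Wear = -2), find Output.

0

The intervention breaks the incoming arrows to Wear: Wear := 2*Feed + 2*Heat + Speed no longer applies, and Wear = -2.
Heat = min(Speed, Feed) - 3  [with Speed=-1, Feed=0]  = -4
Output = Wear^2 + Heat  [with Wear=-2, Heat=-4]  = 0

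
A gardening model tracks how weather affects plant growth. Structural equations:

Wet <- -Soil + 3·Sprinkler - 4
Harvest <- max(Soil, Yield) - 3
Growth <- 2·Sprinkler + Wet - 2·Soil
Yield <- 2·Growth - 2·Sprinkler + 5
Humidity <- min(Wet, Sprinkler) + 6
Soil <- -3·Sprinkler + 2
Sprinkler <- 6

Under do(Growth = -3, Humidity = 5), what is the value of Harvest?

-16

Under do(Growth = -3, Humidity = 5), each intervened variable's structural equation is replaced by its fixed value.
Soil = -3·Sprinkler + 2  [with Sprinkler=6]  = -16
Yield = 2·Growth - 2·Sprinkler + 5  [with Growth=-3, Sprinkler=6]  = -13
Harvest = max(Soil, Yield) - 3  [with Soil=-16, Yield=-13]  = -16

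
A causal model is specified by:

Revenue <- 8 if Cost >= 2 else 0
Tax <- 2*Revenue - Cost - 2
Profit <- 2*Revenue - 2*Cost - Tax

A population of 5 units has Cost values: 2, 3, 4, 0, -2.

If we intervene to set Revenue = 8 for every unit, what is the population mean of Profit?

0.6

do(Revenue=8) breaks Revenue's dependence on Cost. With Revenue=8 fixed, Profit across the units is 0, -1, -2, 2, 4, mean 0.6.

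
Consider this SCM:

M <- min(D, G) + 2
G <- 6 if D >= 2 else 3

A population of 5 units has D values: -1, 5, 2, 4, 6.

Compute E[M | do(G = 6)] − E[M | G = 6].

The intervention sets G=6 in all 5 units regardless of D. Recomputing M per unit gives 1, 7, 4, 6, 8; average 5.2.
Observing G=6 restricts to units where G's equation naturally yields 6: D ∈ {5, 2, 4, 6}. In that subpopulation M = 7, 4, 6, 8, mean 6.25.
Difference = 5.2 − 6.25 = -1.05.

-1.05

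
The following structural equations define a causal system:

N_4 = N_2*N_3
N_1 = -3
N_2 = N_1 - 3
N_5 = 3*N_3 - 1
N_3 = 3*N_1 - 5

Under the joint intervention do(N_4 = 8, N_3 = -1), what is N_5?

The joint intervention fixes N_4 = 8, N_3 = -1, removing each variable's own equation.
N_5 = 3*N_3 - 1  [with N_3=-1]  = -4

-4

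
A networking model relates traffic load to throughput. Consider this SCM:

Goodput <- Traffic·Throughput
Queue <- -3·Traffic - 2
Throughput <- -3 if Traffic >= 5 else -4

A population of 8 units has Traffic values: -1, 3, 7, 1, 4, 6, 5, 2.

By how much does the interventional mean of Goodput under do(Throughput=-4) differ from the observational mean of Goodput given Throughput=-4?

-6.3

Every unit gets Throughput=-4 under the intervention. Goodput values become 4, -12, -28, -4, -16, -24, -20, -8; E[Goodput|do(Throughput=-4)] = -13.5.
Conditioning on Throughput=-4 selects the 5 unit(s) with Traffic ∈ {-1, 3, 1, 4, 2}. Their Goodput values: 4, -12, -4, -16, -8. Mean = -7.2.
Difference = -13.5 − (-7.2) = -6.3.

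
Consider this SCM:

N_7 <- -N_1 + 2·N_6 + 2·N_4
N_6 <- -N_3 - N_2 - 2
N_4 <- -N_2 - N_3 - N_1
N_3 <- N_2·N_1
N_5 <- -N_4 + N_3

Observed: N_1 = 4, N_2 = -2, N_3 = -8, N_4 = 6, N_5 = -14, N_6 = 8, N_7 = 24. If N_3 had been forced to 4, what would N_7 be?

-24

The intervention breaks the incoming arrows to N_3: N_3 <- N_2·N_1 no longer applies, and N_3 = 4.
N_4 = -N_2 - N_3 - N_1  [with N_2=-2, N_3=4, N_1=4]  = -6
N_6 = -N_3 - N_2 - 2  [with N_3=4, N_2=-2]  = -4
N_7 = -N_1 + 2·N_6 + 2·N_4  [with N_1=4, N_6=-4, N_4=-6]  = -24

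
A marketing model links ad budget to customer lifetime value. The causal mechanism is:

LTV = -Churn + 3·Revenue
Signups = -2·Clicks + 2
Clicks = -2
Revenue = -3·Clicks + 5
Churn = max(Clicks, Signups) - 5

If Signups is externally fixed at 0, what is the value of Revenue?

Under do(Signups=0), the mechanism Signups = -2·Clicks + 2 is discarded; Signups is fixed at 0.
Since Revenue is not a descendant of the intervened variable, it is unaffected.
Revenue = -3·Clicks + 5  [with Clicks=-2]  = 11

11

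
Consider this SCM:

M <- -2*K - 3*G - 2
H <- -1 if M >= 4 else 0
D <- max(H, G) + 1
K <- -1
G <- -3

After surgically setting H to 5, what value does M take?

9

Under do(H=5), the mechanism H <- -1 if M >= 4 else 0 is discarded; H is fixed at 5.
Since M is not a descendant of the intervened variable, it is unaffected.
M = -2*K - 3*G - 2  [with K=-1, G=-3]  = 9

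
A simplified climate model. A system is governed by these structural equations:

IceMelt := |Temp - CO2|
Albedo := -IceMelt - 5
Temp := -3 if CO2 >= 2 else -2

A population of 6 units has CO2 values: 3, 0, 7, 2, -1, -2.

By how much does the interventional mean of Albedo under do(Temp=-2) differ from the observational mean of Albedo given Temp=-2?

Under do(Temp=-2), Temp's equation is replaced by Temp=-2 for every unit. Per-unit Albedo: -10, -7, -14, -9, -6, -5. Mean = -8.5.
Observing Temp=-2 restricts to units where Temp's equation naturally yields -2: CO2 ∈ {0, -1, -2}. In that subpopulation Albedo = -7, -6, -5, mean -6.
Difference = -8.5 − (-6) = -2.5.

-2.5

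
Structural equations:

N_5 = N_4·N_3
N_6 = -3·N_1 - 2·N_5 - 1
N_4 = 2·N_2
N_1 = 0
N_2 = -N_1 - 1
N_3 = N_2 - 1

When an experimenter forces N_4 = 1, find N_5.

Intervening sets N_4 = 1 and removes its equation (N_4 = 2·N_2).
N_2 = -N_1 - 1  [with N_1=0]  = -1
N_3 = N_2 - 1  [with N_2=-1]  = -2
N_5 = N_4·N_3  [with N_4=1, N_3=-2]  = -2

-2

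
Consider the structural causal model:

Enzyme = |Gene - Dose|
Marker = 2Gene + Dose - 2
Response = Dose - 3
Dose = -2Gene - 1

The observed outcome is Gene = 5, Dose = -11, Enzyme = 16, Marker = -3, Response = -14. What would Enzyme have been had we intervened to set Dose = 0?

The intervention breaks the incoming arrows to Dose: Dose = -2Gene - 1 no longer applies, and Dose = 0.
Enzyme = |Gene - Dose|  [with Gene=5, Dose=0]  = 5

5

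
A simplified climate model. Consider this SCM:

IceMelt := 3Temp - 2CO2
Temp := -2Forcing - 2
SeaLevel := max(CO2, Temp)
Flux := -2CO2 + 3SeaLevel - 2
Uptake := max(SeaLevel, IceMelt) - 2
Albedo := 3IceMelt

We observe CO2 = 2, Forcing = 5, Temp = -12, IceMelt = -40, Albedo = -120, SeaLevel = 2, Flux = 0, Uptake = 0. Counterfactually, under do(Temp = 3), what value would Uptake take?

3

The intervention breaks the incoming arrows to Temp: Temp := -2Forcing - 2 no longer applies, and Temp = 3.
IceMelt = 3Temp - 2CO2  [with Temp=3, CO2=2]  = 5
SeaLevel = max(CO2, Temp)  [with CO2=2, Temp=3]  = 3
Uptake = max(SeaLevel, IceMelt) - 2  [with SeaLevel=3, IceMelt=5]  = 3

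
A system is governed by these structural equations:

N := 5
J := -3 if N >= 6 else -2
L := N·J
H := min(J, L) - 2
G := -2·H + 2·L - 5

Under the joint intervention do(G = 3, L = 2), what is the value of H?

-4

Under do(G = 3, L = 2), each intervened variable's structural equation is replaced by its fixed value.
J = -3 if N >= 6 else -2  [with N=5]  = -2
H = min(J, L) - 2  [with J=-2, L=2]  = -4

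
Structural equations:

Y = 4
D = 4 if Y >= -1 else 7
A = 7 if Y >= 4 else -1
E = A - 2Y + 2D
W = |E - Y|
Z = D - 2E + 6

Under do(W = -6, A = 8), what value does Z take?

The joint intervention fixes W = -6, A = 8, removing each variable's own equation.
D = 4 if Y >= -1 else 7  [with Y=4]  = 4
E = A - 2Y + 2D  [with A=8, Y=4, D=4]  = 8
Z = D - 2E + 6  [with D=4, E=8]  = -6

-6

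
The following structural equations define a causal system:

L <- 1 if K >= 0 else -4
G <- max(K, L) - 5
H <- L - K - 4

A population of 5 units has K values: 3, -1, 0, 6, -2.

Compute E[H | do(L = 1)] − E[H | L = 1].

The intervention sets L=1 in all 5 units regardless of K. Recomputing H per unit gives -6, -2, -3, -9, -1; average -4.2.
Observing L=1 restricts to units where L's equation naturally yields 1: K ∈ {3, 0, 6}. In that subpopulation H = -6, -3, -9, mean -6.
Difference = -4.2 − (-6) = 1.8.

1.8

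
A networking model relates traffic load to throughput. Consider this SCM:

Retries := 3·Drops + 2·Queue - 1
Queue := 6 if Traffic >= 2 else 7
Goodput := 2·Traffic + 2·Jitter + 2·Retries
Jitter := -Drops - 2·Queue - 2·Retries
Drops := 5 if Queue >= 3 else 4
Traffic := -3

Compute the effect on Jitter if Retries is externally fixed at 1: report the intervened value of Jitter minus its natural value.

Intervening sets Retries = 1 and removes its equation (Retries := 3·Drops + 2·Queue - 1).
Queue = 6 if Traffic >= 2 else 7  [with Traffic=-3]  = 7
Drops = 5 if Queue >= 3 else 4  [with Queue=7]  = 5
Jitter = -Drops - 2·Queue - 2·Retries  [with Drops=5, Queue=7, Retries=1]  = -21
Without intervention: Queue = 6 if Traffic >= 2 else 7  [with Traffic=-3]  = 7; Drops = 5 if Queue >= 3 else 4  [with Queue=7]  = 5; Retries = 3·Drops + 2·Queue - 1  [with Drops=5, Queue=7]  = 28; Jitter = -Drops - 2·Queue - 2·Retries  [with Drops=5, Queue=7, Retries=28]  = -75.
Change = -21 − (-75) = 54.

54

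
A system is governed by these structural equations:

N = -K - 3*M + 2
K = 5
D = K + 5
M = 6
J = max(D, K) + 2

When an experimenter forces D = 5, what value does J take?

Intervening sets D = 5 and removes its equation (D = K + 5).
J = max(D, K) + 2  [with D=5, K=5]  = 7

7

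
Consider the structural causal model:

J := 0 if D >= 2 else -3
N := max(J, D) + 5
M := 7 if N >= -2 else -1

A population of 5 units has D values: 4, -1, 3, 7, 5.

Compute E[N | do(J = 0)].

Under do(J=0), J's equation is replaced by J=0 for every unit. Per-unit N: 9, 5, 8, 12, 10. Mean = 8.8.

8.8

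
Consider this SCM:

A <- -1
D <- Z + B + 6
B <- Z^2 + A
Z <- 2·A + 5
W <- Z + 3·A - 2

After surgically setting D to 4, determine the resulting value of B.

8

do(D=4) replaces the equation D <- Z + B + 6 with the constant D = 4.
B is not downstream of the intervention, so its value is determined by the original equations.
Z = 2·A + 5  [with A=-1]  = 3
B = Z^2 + A  [with Z=3, A=-1]  = 8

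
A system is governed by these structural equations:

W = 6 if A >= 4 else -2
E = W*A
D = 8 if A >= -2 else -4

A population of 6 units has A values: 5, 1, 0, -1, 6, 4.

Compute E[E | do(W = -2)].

The intervention sets W=-2 in all 6 units regardless of A. Recomputing E per unit gives -10, -2, 0, 2, -12, -8; average -5.

-5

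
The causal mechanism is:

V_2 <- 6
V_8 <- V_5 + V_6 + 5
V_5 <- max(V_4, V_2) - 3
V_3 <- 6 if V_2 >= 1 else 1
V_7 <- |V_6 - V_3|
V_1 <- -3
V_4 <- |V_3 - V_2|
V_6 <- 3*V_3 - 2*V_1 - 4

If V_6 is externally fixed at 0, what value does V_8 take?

Intervening sets V_6 = 0 and removes its equation (V_6 <- 3*V_3 - 2*V_1 - 4).
V_3 = 6 if V_2 >= 1 else 1  [with V_2=6]  = 6
V_4 = |V_3 - V_2|  [with V_3=6, V_2=6]  = 0
V_5 = max(V_4, V_2) - 3  [with V_4=0, V_2=6]  = 3
V_8 = V_5 + V_6 + 5  [with V_5=3, V_6=0]  = 8

8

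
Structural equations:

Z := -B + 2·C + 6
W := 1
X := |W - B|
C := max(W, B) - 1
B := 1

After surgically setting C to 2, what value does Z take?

Intervening sets C = 2 and removes its equation (C := max(W, B) - 1).
Z = -B + 2·C + 6  [with B=1, C=2]  = 9

9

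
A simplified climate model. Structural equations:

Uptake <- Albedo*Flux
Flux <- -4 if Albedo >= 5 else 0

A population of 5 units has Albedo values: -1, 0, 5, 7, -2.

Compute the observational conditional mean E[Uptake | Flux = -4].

Conditioning on Flux=-4 selects the 2 unit(s) with Albedo ∈ {5, 7}. Their Uptake values: -20, -28. Mean = -24.

-24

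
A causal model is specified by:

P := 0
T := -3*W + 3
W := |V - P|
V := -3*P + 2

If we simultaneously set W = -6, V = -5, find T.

21

The joint intervention fixes W = -6, V = -5, removing each variable's own equation.
T = -3*W + 3  [with W=-6]  = 21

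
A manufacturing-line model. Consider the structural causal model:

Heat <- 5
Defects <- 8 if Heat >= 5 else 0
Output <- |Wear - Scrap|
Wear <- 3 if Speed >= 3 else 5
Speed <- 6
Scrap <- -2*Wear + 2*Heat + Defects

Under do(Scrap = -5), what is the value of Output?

8

The intervention breaks the incoming arrows to Scrap: Scrap <- -2*Wear + 2*Heat + Defects no longer applies, and Scrap = -5.
Wear = 3 if Speed >= 3 else 5  [with Speed=6]  = 3
Output = |Wear - Scrap|  [with Wear=3, Scrap=-5]  = 8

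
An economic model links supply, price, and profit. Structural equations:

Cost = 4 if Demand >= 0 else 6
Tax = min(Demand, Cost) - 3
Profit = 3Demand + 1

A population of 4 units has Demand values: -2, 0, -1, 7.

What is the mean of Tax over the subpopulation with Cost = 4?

E[Tax|Cost=4] averages over only the 2 units with Cost=4 (Demand = 0, 7): Tax = -3, 1, mean -1.

-1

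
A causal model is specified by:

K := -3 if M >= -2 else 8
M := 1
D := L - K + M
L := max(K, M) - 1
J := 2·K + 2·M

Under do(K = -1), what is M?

Under do(K=-1), the mechanism K := -3 if M >= -2 else 8 is discarded; K is fixed at -1.
M is not downstream of the intervention, so its value is determined by the original equations.

1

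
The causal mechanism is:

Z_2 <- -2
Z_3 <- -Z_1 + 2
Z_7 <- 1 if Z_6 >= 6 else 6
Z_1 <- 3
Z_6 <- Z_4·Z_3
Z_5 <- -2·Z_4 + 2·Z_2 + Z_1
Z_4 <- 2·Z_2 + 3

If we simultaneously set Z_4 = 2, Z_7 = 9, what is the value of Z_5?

Setting Z_4 = 2, Z_7 = 9 by intervention discards those variables' equations.
Z_5 = -2·Z_4 + 2·Z_2 + Z_1  [with Z_4=2, Z_2=-2, Z_1=3]  = -5

-5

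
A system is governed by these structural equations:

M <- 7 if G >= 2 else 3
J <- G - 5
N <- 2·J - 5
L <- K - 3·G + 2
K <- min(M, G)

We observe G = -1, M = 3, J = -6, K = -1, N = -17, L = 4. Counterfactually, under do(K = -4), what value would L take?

Under do(K=-4), the mechanism K <- min(M, G) is discarded; K is fixed at -4.
L = K - 3·G + 2  [with K=-4, G=-1]  = 1

1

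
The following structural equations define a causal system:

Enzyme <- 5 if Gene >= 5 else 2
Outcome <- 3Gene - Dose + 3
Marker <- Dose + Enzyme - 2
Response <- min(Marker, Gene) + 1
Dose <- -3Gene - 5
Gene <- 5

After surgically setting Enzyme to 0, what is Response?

-21

do(Enzyme=0) replaces the equation Enzyme <- 5 if Gene >= 5 else 2 with the constant Enzyme = 0.
Dose = -3Gene - 5  [with Gene=5]  = -20
Marker = Dose + Enzyme - 2  [with Dose=-20, Enzyme=0]  = -22
Response = min(Marker, Gene) + 1  [with Marker=-22, Gene=5]  = -21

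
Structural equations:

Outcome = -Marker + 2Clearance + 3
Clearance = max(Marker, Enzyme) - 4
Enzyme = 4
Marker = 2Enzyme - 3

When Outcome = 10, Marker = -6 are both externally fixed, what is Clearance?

0

Setting Outcome = 10, Marker = -6 by intervention discards those variables' equations.
Clearance = max(Marker, Enzyme) - 4  [with Marker=-6, Enzyme=4]  = 0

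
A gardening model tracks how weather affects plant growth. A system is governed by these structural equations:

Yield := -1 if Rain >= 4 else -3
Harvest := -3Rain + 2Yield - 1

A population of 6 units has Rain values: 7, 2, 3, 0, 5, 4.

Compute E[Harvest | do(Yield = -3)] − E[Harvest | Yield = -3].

do(Yield=-3) breaks Yield's dependence on Rain. With Yield=-3 fixed, Harvest across the units is -28, -13, -16, -7, -22, -19, mean -17.5.
Observing Yield=-3 restricts to units where Yield's equation naturally yields -3: Rain ∈ {2, 3, 0}. In that subpopulation Harvest = -13, -16, -7, mean -12.
Difference = -17.5 − (-12) = -5.5.

-5.5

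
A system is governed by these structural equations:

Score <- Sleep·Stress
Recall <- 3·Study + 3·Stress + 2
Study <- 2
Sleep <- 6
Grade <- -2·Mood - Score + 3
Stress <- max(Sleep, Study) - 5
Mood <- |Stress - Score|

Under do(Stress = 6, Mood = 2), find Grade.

-37

Under do(Stress = 6, Mood = 2), each intervened variable's structural equation is replaced by its fixed value.
Score = Sleep·Stress  [with Sleep=6, Stress=6]  = 36
Grade = -2·Mood - Score + 3  [with Mood=2, Score=36]  = -37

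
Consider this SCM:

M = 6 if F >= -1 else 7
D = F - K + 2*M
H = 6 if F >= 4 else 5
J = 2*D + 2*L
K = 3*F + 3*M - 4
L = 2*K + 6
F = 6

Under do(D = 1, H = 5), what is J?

142

Setting D = 1, H = 5 by intervention discards those variables' equations.
M = 6 if F >= -1 else 7  [with F=6]  = 6
K = 3*F + 3*M - 4  [with F=6, M=6]  = 32
L = 2*K + 6  [with K=32]  = 70
J = 2*D + 2*L  [with D=1, L=70]  = 142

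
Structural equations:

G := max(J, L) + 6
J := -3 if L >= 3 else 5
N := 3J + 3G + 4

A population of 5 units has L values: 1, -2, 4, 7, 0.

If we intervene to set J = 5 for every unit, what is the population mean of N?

The intervention sets J=5 in all 5 units regardless of L. Recomputing N per unit gives 52, 52, 52, 58, 52; average 53.2.

53.2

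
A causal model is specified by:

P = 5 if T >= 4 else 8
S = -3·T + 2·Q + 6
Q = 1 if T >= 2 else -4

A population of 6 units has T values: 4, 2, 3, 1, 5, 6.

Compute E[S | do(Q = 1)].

-2.5

do(Q=1) breaks Q's dependence on T. With Q=1 fixed, S across the units is -4, 2, -1, 5, -7, -10, mean -2.5.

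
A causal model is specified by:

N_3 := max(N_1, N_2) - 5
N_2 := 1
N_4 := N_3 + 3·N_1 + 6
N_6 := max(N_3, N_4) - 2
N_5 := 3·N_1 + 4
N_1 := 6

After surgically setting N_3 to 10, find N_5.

do(N_3=10) replaces the equation N_3 := max(N_1, N_2) - 5 with the constant N_3 = 10.
N_5 is not downstream of the intervention, so its value is determined by the original equations.
N_5 = 3·N_1 + 4  [with N_1=6]  = 22

22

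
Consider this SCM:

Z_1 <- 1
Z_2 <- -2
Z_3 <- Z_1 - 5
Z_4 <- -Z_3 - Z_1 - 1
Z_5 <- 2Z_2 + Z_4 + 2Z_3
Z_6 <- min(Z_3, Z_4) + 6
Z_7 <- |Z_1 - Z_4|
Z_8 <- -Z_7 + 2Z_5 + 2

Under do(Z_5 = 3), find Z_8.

do(Z_5=3) replaces the equation Z_5 <- 2Z_2 + Z_4 + 2Z_3 with the constant Z_5 = 3.
Z_3 = Z_1 - 5  [with Z_1=1]  = -4
Z_4 = -Z_3 - Z_1 - 1  [with Z_3=-4, Z_1=1]  = 2
Z_7 = |Z_1 - Z_4|  [with Z_1=1, Z_4=2]  = 1
Z_8 = -Z_7 + 2Z_5 + 2  [with Z_7=1, Z_5=3]  = 7

7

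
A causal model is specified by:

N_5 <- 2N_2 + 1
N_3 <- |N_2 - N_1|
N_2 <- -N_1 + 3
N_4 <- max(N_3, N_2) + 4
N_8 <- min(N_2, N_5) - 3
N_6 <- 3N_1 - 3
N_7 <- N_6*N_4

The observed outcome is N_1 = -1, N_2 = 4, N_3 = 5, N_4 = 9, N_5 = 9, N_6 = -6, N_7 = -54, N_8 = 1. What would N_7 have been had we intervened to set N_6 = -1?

Intervening sets N_6 = -1 and removes its equation (N_6 <- 3N_1 - 3).
N_2 = -N_1 + 3  [with N_1=-1]  = 4
N_3 = |N_2 - N_1|  [with N_2=4, N_1=-1]  = 5
N_4 = max(N_3, N_2) + 4  [with N_3=5, N_2=4]  = 9
N_7 = N_6*N_4  [with N_6=-1, N_4=9]  = -9

-9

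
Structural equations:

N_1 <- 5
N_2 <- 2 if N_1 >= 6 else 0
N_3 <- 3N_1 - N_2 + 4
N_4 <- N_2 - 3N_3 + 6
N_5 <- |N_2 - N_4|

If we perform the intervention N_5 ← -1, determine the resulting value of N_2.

0

Under do(N_5=-1), the mechanism N_5 <- |N_2 - N_4| is discarded; N_5 is fixed at -1.
No directed path runs from N_5 to N_2, so N_2 keeps its natural value.
N_2 = 2 if N_1 >= 6 else 0  [with N_1=5]  = 0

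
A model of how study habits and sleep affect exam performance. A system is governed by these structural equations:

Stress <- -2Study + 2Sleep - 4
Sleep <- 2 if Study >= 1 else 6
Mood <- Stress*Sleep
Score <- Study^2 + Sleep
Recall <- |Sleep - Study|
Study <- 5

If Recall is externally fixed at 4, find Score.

do(Recall=4) replaces the equation Recall <- |Sleep - Study| with the constant Recall = 4.
No directed path runs from Recall to Score, so Score keeps its natural value.
Sleep = 2 if Study >= 1 else 6  [with Study=5]  = 2
Score = Study^2 + Sleep  [with Study=5, Sleep=2]  = 27

27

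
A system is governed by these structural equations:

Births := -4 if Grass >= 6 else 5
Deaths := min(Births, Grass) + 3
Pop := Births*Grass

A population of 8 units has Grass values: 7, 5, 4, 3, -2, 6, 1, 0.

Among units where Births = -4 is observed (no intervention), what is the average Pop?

Observing Births=-4 restricts to units where Births's equation naturally yields -4: Grass ∈ {7, 6}. In that subpopulation Pop = -28, -24, mean -26.

-26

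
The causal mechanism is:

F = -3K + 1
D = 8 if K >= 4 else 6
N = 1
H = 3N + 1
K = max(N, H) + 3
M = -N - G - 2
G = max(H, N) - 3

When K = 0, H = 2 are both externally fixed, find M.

Setting K = 0, H = 2 by intervention discards those variables' equations.
G = max(H, N) - 3  [with H=2, N=1]  = -1
M = -N - G - 2  [with N=1, G=-1]  = -2

-2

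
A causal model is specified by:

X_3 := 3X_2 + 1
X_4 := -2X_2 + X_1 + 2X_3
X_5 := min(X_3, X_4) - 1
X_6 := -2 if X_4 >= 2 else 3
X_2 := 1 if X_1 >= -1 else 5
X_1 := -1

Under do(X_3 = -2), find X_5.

-8

do(X_3=-2) replaces the equation X_3 := 3X_2 + 1 with the constant X_3 = -2.
X_2 = 1 if X_1 >= -1 else 5  [with X_1=-1]  = 1
X_4 = -2X_2 + X_1 + 2X_3  [with X_2=1, X_1=-1, X_3=-2]  = -7
X_5 = min(X_3, X_4) - 1  [with X_3=-2, X_4=-7]  = -8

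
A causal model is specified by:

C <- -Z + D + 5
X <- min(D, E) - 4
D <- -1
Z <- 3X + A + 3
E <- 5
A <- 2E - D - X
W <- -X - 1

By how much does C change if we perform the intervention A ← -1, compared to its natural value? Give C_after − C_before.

17

The intervention breaks the incoming arrows to A: A <- 2E - D - X no longer applies, and A = -1.
X = min(D, E) - 4  [with D=-1, E=5]  = -5
Z = 3X + A + 3  [with X=-5, A=-1]  = -13
C = -Z + D + 5  [with Z=-13, D=-1]  = 17
Without intervention: X = min(D, E) - 4  [with D=-1, E=5]  = -5; A = 2E - D - X  [with E=5, D=-1, X=-5]  = 16; Z = 3X + A + 3  [with X=-5, A=16]  = 4; C = -Z + D + 5  [with Z=4, D=-1]  = 0.
Change = 17 − 0 = 17.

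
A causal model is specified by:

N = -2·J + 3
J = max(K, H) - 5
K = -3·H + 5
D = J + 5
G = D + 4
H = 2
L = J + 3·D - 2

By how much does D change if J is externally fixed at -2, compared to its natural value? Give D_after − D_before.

1

The intervention breaks the incoming arrows to J: J = max(K, H) - 5 no longer applies, and J = -2.
D = J + 5  [with J=-2]  = 3
Without intervention: K = -3·H + 5  [with H=2]  = -1; J = max(K, H) - 5  [with K=-1, H=2]  = -3; D = J + 5  [with J=-3]  = 2.
Change = 3 − 2 = 1.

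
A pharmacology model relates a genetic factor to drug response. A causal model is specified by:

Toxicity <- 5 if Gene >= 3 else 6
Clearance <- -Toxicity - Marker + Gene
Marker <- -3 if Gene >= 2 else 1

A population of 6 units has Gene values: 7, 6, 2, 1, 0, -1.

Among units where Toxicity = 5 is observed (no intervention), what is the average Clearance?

Conditioning on Toxicity=5 selects the 2 unit(s) with Gene ∈ {7, 6}. Their Clearance values: 5, 4. Mean = 4.5.

4.5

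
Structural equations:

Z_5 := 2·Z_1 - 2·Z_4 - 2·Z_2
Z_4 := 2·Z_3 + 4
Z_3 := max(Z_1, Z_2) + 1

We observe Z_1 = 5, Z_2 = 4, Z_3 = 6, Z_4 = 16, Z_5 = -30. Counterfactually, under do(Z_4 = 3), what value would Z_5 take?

Intervening sets Z_4 = 3 and removes its equation (Z_4 := 2·Z_3 + 4).
Z_5 = 2·Z_1 - 2·Z_4 - 2·Z_2  [with Z_1=5, Z_4=3, Z_2=4]  = -4

-4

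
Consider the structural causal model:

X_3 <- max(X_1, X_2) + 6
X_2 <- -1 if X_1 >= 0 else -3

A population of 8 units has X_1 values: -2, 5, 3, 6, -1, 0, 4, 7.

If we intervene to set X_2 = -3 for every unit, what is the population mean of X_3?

do(X_2=-3) breaks X_2's dependence on X_1. With X_2=-3 fixed, X_3 across the units is 4, 11, 9, 12, 5, 6, 10, 13, mean 8.75.

8.75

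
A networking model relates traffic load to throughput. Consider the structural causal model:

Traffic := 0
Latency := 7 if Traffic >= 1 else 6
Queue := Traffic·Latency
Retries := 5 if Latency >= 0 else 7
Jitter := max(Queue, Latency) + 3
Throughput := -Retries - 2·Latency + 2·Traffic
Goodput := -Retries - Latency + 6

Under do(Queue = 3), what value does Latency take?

6

Under do(Queue=3), the mechanism Queue := Traffic·Latency is discarded; Queue is fixed at 3.
Since Latency is not a descendant of the intervened variable, it is unaffected.
Latency = 7 if Traffic >= 1 else 6  [with Traffic=0]  = 6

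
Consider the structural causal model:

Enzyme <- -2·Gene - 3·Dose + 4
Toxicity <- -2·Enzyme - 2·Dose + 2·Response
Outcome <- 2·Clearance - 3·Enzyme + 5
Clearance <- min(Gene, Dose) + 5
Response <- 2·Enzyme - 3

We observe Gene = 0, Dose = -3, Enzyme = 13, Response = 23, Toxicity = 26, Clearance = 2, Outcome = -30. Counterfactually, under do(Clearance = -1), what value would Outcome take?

-36

Intervening sets Clearance = -1 and removes its equation (Clearance <- min(Gene, Dose) + 5).
Enzyme = -2·Gene - 3·Dose + 4  [with Gene=0, Dose=-3]  = 13
Outcome = 2·Clearance - 3·Enzyme + 5  [with Clearance=-1, Enzyme=13]  = -36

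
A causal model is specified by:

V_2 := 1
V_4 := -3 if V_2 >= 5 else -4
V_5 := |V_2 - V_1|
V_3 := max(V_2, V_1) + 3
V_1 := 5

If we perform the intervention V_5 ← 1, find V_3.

8

do(V_5=1) replaces the equation V_5 := |V_2 - V_1| with the constant V_5 = 1.
V_3 is not downstream of the intervention, so its value is determined by the original equations.
V_3 = max(V_2, V_1) + 3  [with V_2=1, V_1=5]  = 8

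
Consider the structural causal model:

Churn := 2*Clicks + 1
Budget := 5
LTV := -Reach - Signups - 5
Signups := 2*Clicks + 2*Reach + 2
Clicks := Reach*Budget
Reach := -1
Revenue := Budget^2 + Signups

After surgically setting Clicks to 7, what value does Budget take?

5

Under do(Clicks=7), the mechanism Clicks := Reach*Budget is discarded; Clicks is fixed at 7.
Budget is not downstream of the intervention, so its value is determined by the original equations.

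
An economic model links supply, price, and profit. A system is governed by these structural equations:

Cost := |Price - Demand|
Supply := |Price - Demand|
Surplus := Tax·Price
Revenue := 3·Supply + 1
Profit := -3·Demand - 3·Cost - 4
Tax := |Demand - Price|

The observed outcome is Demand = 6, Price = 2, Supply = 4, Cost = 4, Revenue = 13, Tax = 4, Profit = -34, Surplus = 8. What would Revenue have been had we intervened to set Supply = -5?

do(Supply=-5) replaces the equation Supply := |Price - Demand| with the constant Supply = -5.
Revenue = 3·Supply + 1  [with Supply=-5]  = -14

-14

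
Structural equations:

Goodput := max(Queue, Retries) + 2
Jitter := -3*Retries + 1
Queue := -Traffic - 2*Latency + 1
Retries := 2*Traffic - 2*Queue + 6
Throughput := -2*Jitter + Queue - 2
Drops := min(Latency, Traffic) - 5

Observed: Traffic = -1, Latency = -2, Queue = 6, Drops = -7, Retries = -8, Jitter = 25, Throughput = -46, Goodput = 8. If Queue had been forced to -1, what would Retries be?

6

do(Queue=-1) replaces the equation Queue := -Traffic - 2*Latency + 1 with the constant Queue = -1.
Retries = 2*Traffic - 2*Queue + 6  [with Traffic=-1, Queue=-1]  = 6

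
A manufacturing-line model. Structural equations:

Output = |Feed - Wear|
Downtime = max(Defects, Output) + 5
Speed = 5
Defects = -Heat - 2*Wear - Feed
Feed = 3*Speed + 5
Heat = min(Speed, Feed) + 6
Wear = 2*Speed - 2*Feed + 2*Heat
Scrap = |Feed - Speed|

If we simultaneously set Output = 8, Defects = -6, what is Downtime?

13

Under do(Output = 8, Defects = -6), each intervened variable's structural equation is replaced by its fixed value.
Downtime = max(Defects, Output) + 5  [with Defects=-6, Output=8]  = 13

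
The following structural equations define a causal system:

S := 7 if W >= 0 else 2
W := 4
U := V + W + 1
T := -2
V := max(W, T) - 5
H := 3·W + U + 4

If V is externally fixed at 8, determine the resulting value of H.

do(V=8) replaces the equation V := max(W, T) - 5 with the constant V = 8.
U = V + W + 1  [with V=8, W=4]  = 13
H = 3·W + U + 4  [with W=4, U=13]  = 29

29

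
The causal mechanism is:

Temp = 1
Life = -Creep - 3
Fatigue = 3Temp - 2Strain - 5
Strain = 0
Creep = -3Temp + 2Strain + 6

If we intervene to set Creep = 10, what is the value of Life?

-13

do(Creep=10) replaces the equation Creep = -3Temp + 2Strain + 6 with the constant Creep = 10.
Life = -Creep - 3  [with Creep=10]  = -13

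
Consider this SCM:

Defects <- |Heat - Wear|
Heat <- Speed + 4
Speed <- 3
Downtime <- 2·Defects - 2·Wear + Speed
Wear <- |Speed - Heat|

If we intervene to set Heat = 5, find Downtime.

5

do(Heat=5) replaces the equation Heat <- Speed + 4 with the constant Heat = 5.
Wear = |Speed - Heat|  [with Speed=3, Heat=5]  = 2
Defects = |Heat - Wear|  [with Heat=5, Wear=2]  = 3
Downtime = 2·Defects - 2·Wear + Speed  [with Defects=3, Wear=2, Speed=3]  = 5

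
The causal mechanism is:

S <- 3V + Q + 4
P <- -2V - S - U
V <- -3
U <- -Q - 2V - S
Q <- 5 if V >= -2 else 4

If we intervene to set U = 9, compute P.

-2

Intervening sets U = 9 and removes its equation (U <- -Q - 2V - S).
Q = 5 if V >= -2 else 4  [with V=-3]  = 4
S = 3V + Q + 4  [with V=-3, Q=4]  = -1
P = -2V - S - U  [with V=-3, S=-1, U=9]  = -2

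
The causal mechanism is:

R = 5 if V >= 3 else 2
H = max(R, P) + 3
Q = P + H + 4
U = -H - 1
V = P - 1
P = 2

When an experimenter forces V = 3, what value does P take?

Under do(V=3), the mechanism V = P - 1 is discarded; V is fixed at 3.
P is not downstream of the intervention, so its value is determined by the original equations.

2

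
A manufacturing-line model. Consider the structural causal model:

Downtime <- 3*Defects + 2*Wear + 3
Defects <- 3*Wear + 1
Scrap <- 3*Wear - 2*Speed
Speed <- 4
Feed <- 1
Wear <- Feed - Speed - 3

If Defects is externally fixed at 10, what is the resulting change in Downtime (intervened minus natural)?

81

Under do(Defects=10), the mechanism Defects <- 3*Wear + 1 is discarded; Defects is fixed at 10.
Wear = Feed - Speed - 3  [with Feed=1, Speed=4]  = -6
Downtime = 3*Defects + 2*Wear + 3  [with Defects=10, Wear=-6]  = 21
Without intervention: Wear = Feed - Speed - 3  [with Feed=1, Speed=4]  = -6; Defects = 3*Wear + 1  [with Wear=-6]  = -17; Downtime = 3*Defects + 2*Wear + 3  [with Defects=-17, Wear=-6]  = -60.
Change = 21 − (-60) = 81.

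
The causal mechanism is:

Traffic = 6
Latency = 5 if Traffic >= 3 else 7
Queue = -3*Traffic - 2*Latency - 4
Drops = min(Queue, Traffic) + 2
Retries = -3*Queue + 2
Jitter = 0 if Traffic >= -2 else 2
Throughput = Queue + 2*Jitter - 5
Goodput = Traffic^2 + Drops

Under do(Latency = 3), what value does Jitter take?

Under do(Latency=3), the mechanism Latency = 5 if Traffic >= 3 else 7 is discarded; Latency is fixed at 3.
No directed path runs from Latency to Jitter, so Jitter keeps its natural value.
Jitter = 0 if Traffic >= -2 else 2  [with Traffic=6]  = 0

0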